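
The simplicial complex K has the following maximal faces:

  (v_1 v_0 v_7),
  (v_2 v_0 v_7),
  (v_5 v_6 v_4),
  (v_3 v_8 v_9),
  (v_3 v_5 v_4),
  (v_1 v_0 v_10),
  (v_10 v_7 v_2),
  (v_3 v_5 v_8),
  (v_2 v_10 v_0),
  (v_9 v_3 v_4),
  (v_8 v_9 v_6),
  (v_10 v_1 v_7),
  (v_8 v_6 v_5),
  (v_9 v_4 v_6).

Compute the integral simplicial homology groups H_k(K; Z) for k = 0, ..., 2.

Order the vertices as v_0 < v_1 < v_2 < v_3 < v_4 < v_5 < v_6 < v_7 < v_8 < v_9 < v_10. Listing each simplex with vertices in this order, K has dimension 2 with simplices:

  0-simplices (11): [v_0], [v_1], [v_2], [v_3], [v_4], [v_5], [v_6], [v_7], [v_8], [v_9], [v_10]
  1-simplices (21): (21 of them)
  2-simplices (14): (14 of them)

giving chain groups C_0 ≅ Z^11, C_1 ≅ Z^21, C_2 ≅ Z^14.

The boundary map ∂_1: C_1 → C_0 is given by ∂[p,q] = [q] − [p]. For instance
  ∂[v_5,v_8] = [v_8] − [v_5].
The resulting 11×21 matrix has rank 9, and its Smith normal form has invariant factors (1,1,1,1,1,1,1,1,1).

Boundary ∂_2: C_2 → C_1 maps a triangle to the signed sum of its edges. For instance
  ∂[v_3,v_4,v_9] = [v_4,v_9] − [v_3,v_9] + [v_3,v_4],
  ∂[v_6,v_8,v_9] = [v_8,v_9] − [v_6,v_9] + [v_6,v_8].
The resulting 21×14 matrix has rank 12, and its Smith normal form has invariant factors (1,1,1,1,1,1,1,1,1,1,1,1).

Reading off H_k = ker ∂_k / im ∂_{k+1}:

  H_0: rank C_0 − rank ∂_1 = 11 − 9 = 2, and the invariant factors of ∂_1 are all 1, so H_0 = Z^2.
  H_1: rank ker ∂_1 − rank ∂_2 = (21 − 9) − 12 = 0, and the invariant factors of ∂_2 are all 1, so H_1 = 0.
  H_2: rank ker ∂_2 − rank ∂_3 = (14 − 12) − 0 = 2, and there is no ∂_3, so H_2 = Z^2.

As a check, the Euler characteristic is 11 − 21 + 14 = 4, which agrees with 2 − 0 + 2 = 4.

H_0 ≅ Z^2,  H_1 = 0,  H_2 ≅ Z^2.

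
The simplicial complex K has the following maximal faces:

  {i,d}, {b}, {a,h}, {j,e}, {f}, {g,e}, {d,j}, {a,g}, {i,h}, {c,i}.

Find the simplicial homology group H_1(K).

Fix the vertex order a < b < c < d < e < f < g < h < i < j and write every simplex with vertices in increasing order. Then dim K = 1 and the simplices of K are:

  0-simplices (10): a, b, c, d, e, f, g, h, i, j
  1-simplices (8): ag, ah, ci, di, dj, eg, ej, hi

so the chain groups are C_0 ≅ Z^10, C_1 ≅ Z^8.

Boundary ∂_1: C_1 → C_0 maps an edge to its endpoints' difference, ∂[p,q] = q − p. For instance
  ∂hi = i − h.
As a 10×8 matrix over Z this has rank 7, with invariant factors (1,1,1,1,1,1,1).

Reading off H_k = ker ∂_k / im ∂_{k+1}:

  H_1: rank ker ∂_1 − rank ∂_2 = (8 − 7) − 0 = 1, and there is no ∂_2, so H_1 = Z.

H_1 = Z.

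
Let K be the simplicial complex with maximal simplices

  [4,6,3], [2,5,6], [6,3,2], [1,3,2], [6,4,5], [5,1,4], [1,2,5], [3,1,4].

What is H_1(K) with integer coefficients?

Fix the vertex order 1 < 2 < 3 < 4 < 5 < 6 and write every simplex with vertices in increasing order. Then dim K = 2 and the simplices of K are:

  0-simplices (6): [1], [2], [3], [4], [5], [6]
  1-simplices (12): [1,2], [1,3], [1,4], [1,5], [2,3], [2,5], [2,6], [3,4], [3,6], [4,5], [4,6], [5,6]
  2-simplices (8): [1,2,3], [1,2,5], [1,3,4], [1,4,5], [2,3,6], [2,5,6], [3,4,6], [4,5,6]

Hence C_0 ≅ Z^6, C_1 ≅ Z^12, C_2 ≅ Z^8.

∂_1: C_1 → C_0 maps an edge to its endpoints' difference, ∂[p,q] = q − p. For instance
  ∂[3,6] = [6] − [3].
As a 6×12 matrix over Z this has rank 5, with invariant factors (1,1,1,1,1).

The boundary map ∂_2: C_2 → C_1 maps a triangle to the signed sum of its edges. For instance
  ∂[2,3,6] = [3,6] − [2,6] + [2,3],
  ∂[1,3,4] = [3,4] − [1,4] + [1,3].
This gives a 12×8 integer matrix of rank 7; reducing to Smith normal form yields diagonal entries (1,1,1,1,1,1,1).

Computing H_k = (kernel of ∂_k) / (image of ∂_{k+1}):

  H_1: rank ker ∂_1 − rank ∂_2 = (12 − 5) − 7 = 0, and the invariant factors of ∂_2 are all 1, so H_1 = 0.

H_1 = 0.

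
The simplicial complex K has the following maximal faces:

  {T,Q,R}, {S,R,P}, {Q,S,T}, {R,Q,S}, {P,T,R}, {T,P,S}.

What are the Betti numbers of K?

b_0 = 1, b_1 = 0, b_2 = 1.

Order the vertices as P < Q < R < S < T. Listing each simplex with vertices in this order, K has dimension 2 with simplices:

  0-simplices (5): P, Q, R, S, T
  1-simplices (9): PR, PS, PT, QR, QS, QT, RS, RT, ST
  2-simplices (6): PRS, PRT, PST, QRS, QRT, QST

Hence C_0 ≅ Z^5, C_1 ≅ Z^9, C_2 ≅ Z^6.

∂_1: C_1 → C_0 sends each edge [p,q] (with p < q) to q − p.
The resulting 5×9 matrix has rank 4, and its Smith normal form has invariant factors (1,1,1,1).

∂_2: C_2 → C_1 maps a triangle to the signed sum of its edges. For instance
  ∂PRS = RS − PS + PR,
  ∂QST = ST − QT + QS.
The 9×6 boundary matrix has rank 5 and Smith normal form diag(1,1,1,1,1).

Computing H_k = (kernel of ∂_k) / (image of ∂_{k+1}):

  H_0: rank C_0 − rank ∂_1 = 5 − 4 = 1, and the invariant factors of ∂_1 are all 1, so H_0 ≅ Z.
  H_1: rank ker ∂_1 − rank ∂_2 = (9 − 4) − 5 = 0, and the invariant factors of ∂_2 are all 1, so H_1 ≅ 0.
  H_2: rank ker ∂_2 − rank ∂_3 = (6 − 5) − 0 = 1, and there is no ∂_3, so H_2 ≅ Z.

As a check, the Euler characteristic is 5 − 9 + 6 = 2, which agrees with 1 − 0 + 1 = 2.

Hence the Betti numbers are b_0 = 1, b_1 = 0, b_2 = 1.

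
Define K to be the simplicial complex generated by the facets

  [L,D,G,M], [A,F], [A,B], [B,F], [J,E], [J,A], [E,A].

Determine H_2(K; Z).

H_2 ≅ 0.

We work with the vertex ordering A < B < D < E < F < G < J < L < M. The simplices of K, each written with vertices in increasing order, are:

  0-simplices (9): A, B, D, E, F, G, J, L, M
  1-simplices (12): AB, AE, AF, AJ, BF, DG, DL, DM, EJ, GL, GM, LM
  2-simplices (4): DGL, DGM, DLM, GLM
  3-simplices (1): DGLM

Hence C_0 ≅ Z^9, C_1 ≅ Z^12, C_2 ≅ Z^4, C_3 ≅ Z^1.

Boundary ∂_1: C_1 → C_0 sends each edge [p,q] (with p < q) to q − p. For instance
  ∂GM = M − G.
The resulting 9×12 matrix has rank 7, and its Smith normal form has invariant factors (1,1,1,1,1,1,1).

∂_2: C_2 → C_1 acts by ∂[p,q,r] = [q,r] − [p,r] + [p,q]. For instance
  ∂DLM = LM − DM + DL,
  ∂GLM = LM − GM + GL.
As a 12×4 matrix over Z this has rank 3, with invariant factors (1,1,1).

The boundary map ∂_3: C_3 → C_2 sends each 3-simplex σ to the alternating sum Σ_i (−1)^i (σ with its i-th vertex removed). For instance
  ∂DGLM = GLM − DLM + DGM − DGL.
This gives a 4×1 integer matrix of rank 1; reducing to Smith normal form yields diagonal entries (1).

Now H_k = ker ∂_k / im ∂_{k+1}, so:

  H_2: rank ker ∂_2 − rank ∂_3 = (4 − 3) − 1 = 0, and the invariant factors of ∂_3 are all 1, so H_2 ≅ 0.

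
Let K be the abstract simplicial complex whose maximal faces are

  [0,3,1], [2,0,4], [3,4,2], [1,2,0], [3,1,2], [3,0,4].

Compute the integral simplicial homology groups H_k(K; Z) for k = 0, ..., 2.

H_0 ≅ Z,  H_1 = 0,  H_2 ≅ Z.

Order the vertices as 0 < 1 < 2 < 3 < 4. Listing each simplex with vertices in this order, K has dimension 2 with simplices:

  0-simplices (5): [0], [1], [2], [3], [4]
  1-simplices (9): [0,1], [0,2], [0,3], [0,4], [1,2], [1,3], [2,3], [2,4], [3,4]
  2-simplices (6): [0,1,2], [0,1,3], [0,2,4], [0,3,4], [1,2,3], [2,3,4]

giving chain groups C_0 ≅ Z^5, C_1 ≅ Z^9, C_2 ≅ Z^6.

∂_1: C_1 → C_0 sends each edge [p,q] (with p < q) to q − p.
The resulting 5×9 matrix has rank 4, and its Smith normal form has invariant factors (1,1,1,1).

∂_2: C_2 → C_1 maps a triangle to the signed sum of its edges. For instance
  ∂[0,3,4] = [3,4] − [0,4] + [0,3],
  ∂[0,2,4] = [2,4] − [0,4] + [0,2].
The resulting 9×6 matrix has rank 5, and its Smith normal form has invariant factors (1,1,1,1,1).

Now H_k = ker ∂_k / im ∂_{k+1}, so:

  H_0: rank C_0 − rank ∂_1 = 5 − 4 = 1, and the invariant factors of ∂_1 are all 1, so H_0 ≅ Z.
  H_1: rank ker ∂_1 − rank ∂_2 = (9 − 4) − 5 = 0, and the invariant factors of ∂_2 are all 1, so H_1 ≅ 0.
  H_2: rank ker ∂_2 − rank ∂_3 = (6 − 5) − 0 = 1, and there is no ∂_3, so H_2 ≅ Z.

As a check, the Euler characteristic is 5 − 9 + 6 = 2, which agrees with 1 − 0 + 1 = 2.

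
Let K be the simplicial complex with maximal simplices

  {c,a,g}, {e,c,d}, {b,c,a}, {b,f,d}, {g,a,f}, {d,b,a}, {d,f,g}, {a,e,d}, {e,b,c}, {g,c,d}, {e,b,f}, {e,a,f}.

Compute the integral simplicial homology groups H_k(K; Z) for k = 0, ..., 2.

Fix the vertex order a < b < c < d < e < f < g and write every simplex with vertices in increasing order. Then dim K = 2 and the simplices of K are:

  0-simplices (7): a, b, c, d, e, f, g
  1-simplices (18): ab, ac, ad, ae, af, ag, bc, bd, be, bf, cd, ce, cg, de, df, dg, ef, fg
  2-simplices (12): abc, abd, acg, ade, aef, afg, bce, bdf, bef, cde, cdg, dfg

so the chain groups are C_0 ≅ Z^7, C_1 ≅ Z^18, C_2 ≅ Z^12.

Boundary ∂_1: C_1 → C_0 is given by ∂[p,q] = [q] − [p]. For instance
  ∂ab = b − a.
The 7×18 boundary matrix has rank 6 and Smith normal form diag(1,1,1,1,1,1).

The boundary map ∂_2: C_2 → C_1 maps a triangle to the signed sum of its edges. For instance
  ∂ade = de − ae + ad,
  ∂abd = bd − ad + ab.
The resulting 18×12 matrix has rank 12, and its Smith normal form has invariant factors (1,1,1,1,1,1,1,1,1,1,1,2).

Reading off H_k = ker ∂_k / im ∂_{k+1}:

  H_0: rank C_0 − rank ∂_1 = 7 − 6 = 1, and the invariant factors of ∂_1 are all 1, so H_0 ≅ Z.
  H_1: rank ker ∂_1 − rank ∂_2 = (18 − 6) − 12 = 0, and ∂_2 has invariant factor 2 > 1, so H_1 ≅ Z/2Z.
  H_2: rank ker ∂_2 − rank ∂_3 = (12 − 12) − 0 = 0, and there is no ∂_3, so H_2 ≅ 0.

H_0 = Z,  H_1 = Z/2Z,  H_2 = 0.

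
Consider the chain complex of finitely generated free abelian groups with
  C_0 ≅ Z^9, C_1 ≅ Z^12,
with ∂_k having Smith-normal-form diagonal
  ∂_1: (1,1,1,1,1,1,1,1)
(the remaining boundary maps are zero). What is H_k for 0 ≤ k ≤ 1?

H_0 = Z,  H_1 = Z^4.

H_0: b_0 = 9 − 0 − 8 = 1; torsion from ∂_1 factors > 1: none. So H_0 = Z.
H_1: b_1 = 12 − 8 − 0 = 4; torsion from ∂_2 factors > 1: none. So H_1 = Z^4.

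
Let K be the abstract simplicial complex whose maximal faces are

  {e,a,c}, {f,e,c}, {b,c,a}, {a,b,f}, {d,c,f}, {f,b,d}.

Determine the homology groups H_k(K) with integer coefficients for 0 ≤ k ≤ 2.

H_0 = Z,  H_1 = Z,  H_2 = 0.

Order the vertices as a < b < c < d < e < f. Listing each simplex with vertices in this order, K has dimension 2 with simplices:

  0-simplices (6): a, b, c, d, e, f
  1-simplices (12): ab, ac, ae, af, bc, bd, bf, cd, ce, cf, df, ef
  2-simplices (6): abc, abf, ace, bdf, cdf, cef

giving chain groups C_0 ≅ Z^6, C_1 ≅ Z^12, C_2 ≅ Z^6.

∂_1: C_1 → C_0 sends each edge [p,q] (with p < q) to q − p. For instance
  ∂bd = d − b.
The resulting 6×12 matrix has rank 5, and its Smith normal form has invariant factors (1,1,1,1,1).

Boundary ∂_2: C_2 → C_1 acts by ∂[p,q,r] = [q,r] − [p,r] + [p,q]. For instance
  ∂cef = ef − cf + ce,
  ∂ace = ce − ae + ac.
The 12×6 boundary matrix has rank 6 and Smith normal form diag(1,1,1,1,1,1).

From H_k ≅ ker(∂_k) / im(∂_{k+1}) we obtain:

  H_0: rank C_0 − rank ∂_1 = 6 − 5 = 1, and the invariant factors of ∂_1 are all 1, so H_0 ≅ Z.
  H_1: rank ker ∂_1 − rank ∂_2 = (12 − 5) − 6 = 1, and the invariant factors of ∂_2 are all 1, so H_1 ≅ Z.
  H_2: rank ker ∂_2 − rank ∂_3 = (6 − 6) − 0 = 0, and there is no ∂_3, so H_2 ≅ 0.

As a check, the Euler characteristic is 6 − 12 + 6 = 0, which agrees with 1 − 1 + 0 = 0.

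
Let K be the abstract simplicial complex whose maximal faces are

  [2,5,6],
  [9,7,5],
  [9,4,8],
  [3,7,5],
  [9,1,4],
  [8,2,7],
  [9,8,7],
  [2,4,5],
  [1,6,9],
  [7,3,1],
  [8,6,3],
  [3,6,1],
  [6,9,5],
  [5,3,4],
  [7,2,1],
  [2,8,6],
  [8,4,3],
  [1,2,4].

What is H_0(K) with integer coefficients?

K has 9 vertices, 27 edges, 18 triangles.
rank ∂_0 = 0, rank ∂_1 = 8 ⇒ b_0 = 9 − 0 − 8 = 1; all invariant factors of ∂_1 are 1 so no torsion. So H_0 ≅ Z.

H_0 ≅ Z.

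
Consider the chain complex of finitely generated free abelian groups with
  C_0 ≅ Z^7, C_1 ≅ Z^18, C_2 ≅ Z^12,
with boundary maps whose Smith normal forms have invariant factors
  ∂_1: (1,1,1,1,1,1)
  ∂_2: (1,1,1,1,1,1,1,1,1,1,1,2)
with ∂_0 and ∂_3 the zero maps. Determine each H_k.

H_0: b_0 = 7 − 0 − 6 = 1; torsion from ∂_1 factors > 1: none. So H_0 = Z.
H_1: b_1 = 18 − 6 − 12 = 0; torsion from ∂_2 factors > 1: [2]. So H_1 = Z_2.
H_2: b_2 = 12 − 12 − 0 = 0; torsion from ∂_3 factors > 1: none. So H_2 = 0.

H_0 = Z,  H_1 = Z_2,  H_2 = 0.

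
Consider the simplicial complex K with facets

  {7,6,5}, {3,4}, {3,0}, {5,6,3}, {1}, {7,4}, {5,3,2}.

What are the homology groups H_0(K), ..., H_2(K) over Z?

H_0 = Z^2,  H_1 = Z,  H_2 = 0.

K has 8 vertices, 10 edges, 3 triangles.
rank ∂_0 = 0, rank ∂_1 = 6 ⇒ b_0 = 8 − 0 − 6 = 2; all invariant factors of ∂_1 are 1 so no torsion. So H_0 ≅ Z^2.
rank ∂_1 = 6, rank ∂_2 = 3 ⇒ b_1 = 10 − 6 − 3 = 1; all invariant factors of ∂_2 are 1 so no torsion. So H_1 ≅ Z.
rank ∂_2 = 3, rank ∂_3 = 0 ⇒ b_2 = 3 − 3 − 0 = 0. So H_2 ≅ 0.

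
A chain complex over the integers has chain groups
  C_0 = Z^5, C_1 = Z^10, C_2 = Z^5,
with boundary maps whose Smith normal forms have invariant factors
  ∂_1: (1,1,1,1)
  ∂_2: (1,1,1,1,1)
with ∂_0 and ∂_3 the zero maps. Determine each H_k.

H_0 = Z,  H_1 = Z,  H_2 = 0.

H_0: b_0 = 5 − 0 − 4 = 1; torsion from ∂_1 factors > 1: none. So H_0 = Z.
H_1: b_1 = 10 − 4 − 5 = 1; torsion from ∂_2 factors > 1: none. So H_1 = Z.
H_2: b_2 = 5 − 5 − 0 = 0; torsion from ∂_3 factors > 1: none. So H_2 = 0.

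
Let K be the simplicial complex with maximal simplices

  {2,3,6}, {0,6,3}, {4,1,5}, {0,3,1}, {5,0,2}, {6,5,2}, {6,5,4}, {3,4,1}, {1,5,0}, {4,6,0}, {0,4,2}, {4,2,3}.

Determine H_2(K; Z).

H_2 ≅ 0.

Order the vertices as 0 < 1 < 2 < 3 < 4 < 5 < 6. Listing each simplex with vertices in this order, K has dimension 2 with simplices:

  0-simplices (7): [0], [1], [2], [3], [4], [5], [6]
  1-simplices (18): [0,1], [0,2], [0,3], [0,4], [0,5], [0,6], [1,3], [1,4], [1,5], [2,3], [2,4], [2,5], [2,6], [3,4], [3,6], [4,5], [4,6], [5,6]
  2-simplices (12): [0,1,3], [0,1,5], [0,2,4], [0,2,5], [0,3,6], [0,4,6], [1,3,4], [1,4,5], [2,3,4], [2,3,6], [2,5,6], [4,5,6]

Hence C_0 ≅ Z^7, C_1 ≅ Z^18, C_2 ≅ Z^12.

Boundary ∂_1: C_1 → C_0 maps an edge to its endpoints' difference, ∂[p,q] = q − p.
The resulting 7×18 matrix has rank 6, and its Smith normal form has invariant factors (1,1,1,1,1,1).

∂_2: C_2 → C_1 sends each 2-simplex [p,q,r] to [q,r] − [p,r] + [p,q]. For instance
  ∂[2,3,6] = [3,6] − [2,6] + [2,3],
  ∂[2,3,4] = [3,4] − [2,4] + [2,3].
As a 18×12 matrix over Z this has rank 12, with invariant factors (1,1,1,1,1,1,1,1,1,1,1,2).

Now H_k = ker ∂_k / im ∂_{k+1}, so:

  H_2: rank ker ∂_2 − rank ∂_3 = (12 − 12) − 0 = 0, and there is no ∂_3, so H_2 = 0.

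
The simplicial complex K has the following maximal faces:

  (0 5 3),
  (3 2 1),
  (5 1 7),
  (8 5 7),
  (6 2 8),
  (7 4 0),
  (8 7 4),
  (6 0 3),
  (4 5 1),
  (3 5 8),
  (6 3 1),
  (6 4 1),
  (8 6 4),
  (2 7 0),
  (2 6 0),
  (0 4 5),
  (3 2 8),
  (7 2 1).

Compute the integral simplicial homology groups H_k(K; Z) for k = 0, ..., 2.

H_0 = Z,  H_1 = Z × Z/2,  H_2 = 0.

Order the vertices as 0 < 1 < 2 < 3 < 4 < 5 < 6 < 7 < 8. Listing each simplex with vertices in this order, K has dimension 2 with simplices:

  0-simplices (9): [0], [1], [2], [3], [4], [5], [6], [7], [8]
  1-simplices (27): (27 of them)
  2-simplices (18): [0,2,6], [0,2,7], [0,3,5], [0,3,6], [0,4,5], [0,4,7], [1,2,3], [1,2,7], [1,3,6], [1,4,5], [1,4,6], [1,5,7], [2,3,8], [2,6,8], [3,5,8], [4,6,8], [4,7,8], [5,7,8]

Hence C_0 ≅ Z^9, C_1 ≅ Z^27, C_2 ≅ Z^18.

Boundary ∂_1: C_1 → C_0 is given by ∂[p,q] = [q] − [p].
This gives a 9×27 integer matrix of rank 8; reducing to Smith normal form yields diagonal entries (1,1,1,1,1,1,1,1).

∂_2: C_2 → C_1 sends each 2-simplex [p,q,r] to [q,r] − [p,r] + [p,q]. For instance
  ∂[1,2,3] = [2,3] − [1,3] + [1,2],
  ∂[2,6,8] = [6,8] − [2,8] + [2,6].
As a 27×18 matrix over Z this has rank 18, with invariant factors (1,1,1,1,1,1,1,1,1,1,1,1,1,1,1,1,1,2).

Now H_k = ker ∂_k / im ∂_{k+1}, so:

  H_0: rank C_0 − rank ∂_1 = 9 − 8 = 1, and the invariant factors of ∂_1 are all 1, so H_0 ≅ Z.
  H_1: rank ker ∂_1 − rank ∂_2 = (27 − 8) − 18 = 1, and ∂_2 has invariant factor 2 > 1, so H_1 ≅ Z × Z/2.
  H_2: rank ker ∂_2 − rank ∂_3 = (18 − 18) − 0 = 0, and there is no ∂_3, so H_2 ≅ 0.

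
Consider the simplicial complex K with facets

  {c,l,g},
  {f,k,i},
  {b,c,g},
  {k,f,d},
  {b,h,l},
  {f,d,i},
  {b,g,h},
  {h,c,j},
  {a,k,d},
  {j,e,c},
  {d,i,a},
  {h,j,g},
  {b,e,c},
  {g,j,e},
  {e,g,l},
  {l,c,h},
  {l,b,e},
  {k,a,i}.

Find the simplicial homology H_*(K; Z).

Order the vertices as a < b < c < d < e < f < g < h < i < j < k < l. Listing each simplex with vertices in this order, K has dimension 2 with simplices:

  0-simplices (12): a, b, c, d, e, f, g, h, i, j, k, l
  1-simplices (27): ad, ai, ak, bc, be, bg, bh, bl, ce, cg, ch, cj, cl, df, di, dk, eg, ej, el, fi, fk, gh, gj, gl, hj, hl, ik
  2-simplices (18): adi, adk, aik, bce, bcg, bel, bgh, bhl, cej, cgl, chj, chl, dfi, dfk, egj, egl, fik, ghj

giving chain groups C_0 ≅ Z^12, C_1 ≅ Z^27, C_2 ≅ Z^18.

Boundary ∂_1: C_1 → C_0 maps an edge to its endpoints' difference, ∂[p,q] = q − p. For instance
  ∂cg = g − c.
The resulting 12×27 matrix has rank 10, and its Smith normal form has invariant factors (1,1,1,1,1,1,1,1,1,1).

The boundary map ∂_2: C_2 → C_1 sends each 2-simplex [p,q,r] to [q,r] − [p,r] + [p,q]. For instance
  ∂bcg = cg − bg + bc,
  ∂aik = ik − ak + ai.
This gives a 27×18 integer matrix of rank 17; reducing to Smith normal form yields diagonal entries (1,1,1,1,1,1,1,1,1,1,1,1,1,1,1,1,2).

From H_k ≅ ker(∂_k) / im(∂_{k+1}) we obtain:

  H_0: rank C_0 − rank ∂_1 = 12 − 10 = 2, and the invariant factors of ∂_1 are all 1, so H_0 ≅ Z^2.
  H_1: rank ker ∂_1 − rank ∂_2 = (27 − 10) − 17 = 0, and ∂_2 has invariant factor 2 > 1, so H_1 ≅ Z/2.
  H_2: rank ker ∂_2 − rank ∂_3 = (18 − 17) − 0 = 1, and there is no ∂_3, so H_2 ≅ Z.

H_0 ≅ Z^2,  H_1 ≅ Z/2,  H_2 ≅ Z.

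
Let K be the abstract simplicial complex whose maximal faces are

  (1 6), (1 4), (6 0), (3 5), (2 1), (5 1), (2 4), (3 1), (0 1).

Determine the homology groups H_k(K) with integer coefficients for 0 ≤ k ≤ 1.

H_0 ≅ Z,  H_1 ≅ Z^3.

Fix the vertex order 0 < 1 < 2 < 3 < 4 < 5 < 6 and write every simplex with vertices in increasing order. Then dim K = 1 and the simplices of K are:

  0-simplices (7): [0], [1], [2], [3], [4], [5], [6]
  1-simplices (9): [0,1], [0,6], [1,2], [1,3], [1,4], [1,5], [1,6], [2,4], [3,5]

giving chain groups C_0 ≅ Z^7, C_1 ≅ Z^9.

Boundary ∂_1: C_1 → C_0 sends each edge [p,q] (with p < q) to q − p. For instance
  ∂[1,6] = [6] − [1].
This gives a 7×9 integer matrix of rank 6; reducing to Smith normal form yields diagonal entries (1,1,1,1,1,1).

Computing H_k = (kernel of ∂_k) / (image of ∂_{k+1}):

  H_0: rank C_0 − rank ∂_1 = 7 − 6 = 1, and the invariant factors of ∂_1 are all 1, so H_0 ≅ Z.
  H_1: rank ker ∂_1 − rank ∂_2 = (9 − 6) − 0 = 3, and there is no ∂_2, so H_1 ≅ Z^3.

(K is a triangulation of a wedge of 3 circles.)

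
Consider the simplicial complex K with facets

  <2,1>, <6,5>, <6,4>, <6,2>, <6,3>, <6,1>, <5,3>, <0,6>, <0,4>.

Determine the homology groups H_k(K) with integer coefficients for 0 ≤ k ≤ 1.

H_0 ≅ Z,  H_1 ≅ Z^3.

Fix the vertex order 0 < 1 < 2 < 3 < 4 < 5 < 6 and write every simplex with vertices in increasing order. Then dim K = 1 and the simplices of K are:

  0-simplices (7): [0], [1], [2], [3], [4], [5], [6]
  1-simplices (9): [0,4], [0,6], [1,2], [1,6], [2,6], [3,5], [3,6], [4,6], [5,6]

Hence C_0 ≅ Z^7, C_1 ≅ Z^9.

Boundary ∂_1: C_1 → C_0 maps an edge to its endpoints' difference, ∂[p,q] = q − p. For instance
  ∂[0,4] = [4] − [0].
The 7×9 boundary matrix has rank 6 and Smith normal form diag(1,1,1,1,1,1).

Reading off H_k = ker ∂_k / im ∂_{k+1}:

  H_0: rank C_0 − rank ∂_1 = 7 − 6 = 1, and the invariant factors of ∂_1 are all 1, so H_0 = Z.
  H_1: rank ker ∂_1 − rank ∂_2 = (9 − 6) − 0 = 3, and there is no ∂_2, so H_1 = Z^3.

(K is a triangulation of a wedge of 3 circles.)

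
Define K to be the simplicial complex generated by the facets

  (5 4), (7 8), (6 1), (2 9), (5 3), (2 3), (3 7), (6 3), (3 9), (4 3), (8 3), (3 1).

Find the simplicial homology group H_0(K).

We work with the vertex ordering 1 < 2 < 3 < 4 < 5 < 6 < 7 < 8 < 9. The simplices of K, each written with vertices in increasing order, are:

  0-simplices (9): [1], [2], [3], [4], [5], [6], [7], [8], [9]
  1-simplices (12): [1,3], [1,6], [2,3], [2,9], [3,4], [3,5], [3,6], [3,7], [3,8], [3,9], [4,5], [7,8]

giving chain groups C_0 ≅ Z^9, C_1 ≅ Z^12.

∂_1: C_1 → C_0 maps an edge to its endpoints' difference, ∂[p,q] = q − p.
The resulting 9×12 matrix has rank 8, and its Smith normal form has invariant factors (1,1,1,1,1,1,1,1).

Computing H_k = (kernel of ∂_k) / (image of ∂_{k+1}):

  H_0: rank C_0 − rank ∂_1 = 9 − 8 = 1, and the invariant factors of ∂_1 are all 1, so H_0 ≅ Z.

H_0 = Z.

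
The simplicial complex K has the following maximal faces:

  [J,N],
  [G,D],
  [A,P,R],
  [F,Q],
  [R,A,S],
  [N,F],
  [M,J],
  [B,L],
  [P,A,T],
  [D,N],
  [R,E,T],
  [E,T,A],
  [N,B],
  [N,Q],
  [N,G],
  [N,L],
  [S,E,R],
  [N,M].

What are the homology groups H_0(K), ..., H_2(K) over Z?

H_0 = Z^2,  H_1 = Z^5,  H_2 = 0.

Fix the vertex order A < B < D < E < F < G < J < L < M < N < P < Q < R < S < T and write every simplex with vertices in increasing order. Then dim K = 2 and the simplices of K are:

  0-simplices (15): A, B, D, E, F, G, J, L, M, N, P, Q, R, S, T
  1-simplices (24): AE, AP, AR, AS, AT, BL, BN, DG, DN, ER, ES, ET, FN, FQ, GN, JM, JN, LN, MN, NQ, PR, PT, RS, RT
  2-simplices (6): AET, APR, APT, ARS, ERS, ERT

Hence C_0 ≅ Z^15, C_1 ≅ Z^24, C_2 ≅ Z^6.

The boundary map ∂_1: C_1 → C_0 maps an edge to its endpoints' difference, ∂[p,q] = q − p. For instance
  ∂MN = N − M.
The 15×24 boundary matrix has rank 13 and Smith normal form diag(1,1,1,1,1,1,1,1,1,1,1,1,1).

Boundary ∂_2: C_2 → C_1 acts by ∂[p,q,r] = [q,r] − [p,r] + [p,q]. For instance
  ∂ERS = RS − ES + ER,
  ∂ERT = RT − ET + ER.
The resulting 24×6 matrix has rank 6, and its Smith normal form has invariant factors (1,1,1,1,1,1).

From H_k ≅ ker(∂_k) / im(∂_{k+1}) we obtain:

  H_0: rank C_0 − rank ∂_1 = 15 − 13 = 2, and the invariant factors of ∂_1 are all 1, so H_0 = Z^2.
  H_1: rank ker ∂_1 − rank ∂_2 = (24 − 13) − 6 = 5, and the invariant factors of ∂_2 are all 1, so H_1 = Z^5.
  H_2: rank ker ∂_2 − rank ∂_3 = (6 − 6) − 0 = 0, and there is no ∂_3, so H_2 = 0.

As a check, the Euler characteristic is 15 − 24 + 6 = -3, which agrees with 2 − 5 + 0 = -3.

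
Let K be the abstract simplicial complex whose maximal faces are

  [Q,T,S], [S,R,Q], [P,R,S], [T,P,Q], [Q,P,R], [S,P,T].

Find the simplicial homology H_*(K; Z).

H_0 ≅ Z,  H_1 = 0,  H_2 ≅ Z.

Fix the vertex order P < Q < R < S < T and write every simplex with vertices in increasing order. Then dim K = 2 and the simplices of K are:

  0-simplices (5): P, Q, R, S, T
  1-simplices (9): PQ, PR, PS, PT, QR, QS, QT, RS, ST
  2-simplices (6): PQR, PQT, PRS, PST, QRS, QST

giving chain groups C_0 ≅ Z^5, C_1 ≅ Z^9, C_2 ≅ Z^6.

Boundary ∂_1: C_1 → C_0 sends each edge [p,q] (with p < q) to q − p. For instance
  ∂QT = T − Q.
The 5×9 boundary matrix has rank 4 and Smith normal form diag(1,1,1,1).

∂_2: C_2 → C_1 sends each 2-simplex [p,q,r] to [q,r] − [p,r] + [p,q]. For instance
  ∂QRS = RS − QS + QR,
  ∂PQT = QT − PT + PQ.
The resulting 9×6 matrix has rank 5, and its Smith normal form has invariant factors (1,1,1,1,1).

From H_k ≅ ker(∂_k) / im(∂_{k+1}) we obtain:

  H_0: rank C_0 − rank ∂_1 = 5 − 4 = 1, and the invariant factors of ∂_1 are all 1, so H_0 = Z.
  H_1: rank ker ∂_1 − rank ∂_2 = (9 − 4) − 5 = 0, and the invariant factors of ∂_2 are all 1, so H_1 = 0.
  H_2: rank ker ∂_2 − rank ∂_3 = (6 − 5) − 0 = 1, and there is no ∂_3, so H_2 = Z.

As a check, the Euler characteristic is 5 − 9 + 6 = 2, which agrees with 1 − 0 + 1 = 2.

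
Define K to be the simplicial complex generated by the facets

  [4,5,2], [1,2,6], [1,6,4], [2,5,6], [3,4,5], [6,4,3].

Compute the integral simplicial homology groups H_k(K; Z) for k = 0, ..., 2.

Order the vertices as 1 < 2 < 3 < 4 < 5 < 6. Listing each simplex with vertices in this order, K has dimension 2 with simplices:

  0-simplices (6): [1], [2], [3], [4], [5], [6]
  1-simplices (12): [1,2], [1,4], [1,6], [2,4], [2,5], [2,6], [3,4], [3,5], [3,6], [4,5], [4,6], [5,6]
  2-simplices (6): [1,2,6], [1,4,6], [2,4,5], [2,5,6], [3,4,5], [3,4,6]

so the chain groups are C_0 ≅ Z^6, C_1 ≅ Z^12, C_2 ≅ Z^6.

The boundary map ∂_1: C_1 → C_0 maps an edge to its endpoints' difference, ∂[p,q] = q − p. For instance
  ∂[1,2] = [2] − [1].
The 6×12 boundary matrix has rank 5 and Smith normal form diag(1,1,1,1,1).

Boundary ∂_2: C_2 → C_1 maps a triangle to the signed sum of its edges. For instance
  ∂[1,2,6] = [2,6] − [1,6] + [1,2],
  ∂[1,4,6] = [4,6] − [1,6] + [1,4].
The resulting 12×6 matrix has rank 6, and its Smith normal form has invariant factors (1,1,1,1,1,1).

Reading off H_k = ker ∂_k / im ∂_{k+1}:

  H_0: rank C_0 − rank ∂_1 = 6 − 5 = 1, and the invariant factors of ∂_1 are all 1, so H_0 = Z.
  H_1: rank ker ∂_1 − rank ∂_2 = (12 − 5) − 6 = 1, and the invariant factors of ∂_2 are all 1, so H_1 = Z.
  H_2: rank ker ∂_2 − rank ∂_3 = (6 − 6) − 0 = 0, and there is no ∂_3, so H_2 = 0.

(K is a triangulation of the cylinder S^1 x I.)

H_0 ≅ Z,  H_1 ≅ Z,  H_2 = 0.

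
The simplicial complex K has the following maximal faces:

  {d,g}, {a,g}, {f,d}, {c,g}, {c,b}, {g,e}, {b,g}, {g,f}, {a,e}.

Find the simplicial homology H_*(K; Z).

Take the total order a < b < c < d < e < f < g on the vertex set. Then K (dimension 1) consists of the simplices:

  0-simplices (7): a, b, c, d, e, f, g
  1-simplices (9): ae, ag, bc, bg, cg, df, dg, eg, fg

giving chain groups C_0 ≅ Z^7, C_1 ≅ Z^9.

Boundary ∂_1: C_1 → C_0 maps an edge to its endpoints' difference, ∂[p,q] = q − p.
As a 7×9 matrix over Z this has rank 6, with invariant factors (1,1,1,1,1,1).

Reading off H_k = ker ∂_k / im ∂_{k+1}:

  H_0: rank C_0 − rank ∂_1 = 7 − 6 = 1, and the invariant factors of ∂_1 are all 1, so H_0 ≅ Z.
  H_1: rank ker ∂_1 − rank ∂_2 = (9 − 6) − 0 = 3, and there is no ∂_2, so H_1 ≅ Z^3.

(K is a triangulation of a wedge of 3 circles.)

H_0 ≅ Z,  H_1 ≅ Z^3.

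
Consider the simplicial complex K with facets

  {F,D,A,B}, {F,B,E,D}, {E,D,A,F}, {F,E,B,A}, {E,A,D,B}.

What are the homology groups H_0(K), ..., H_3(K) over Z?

H_0 = Z,  H_1 = 0,  H_2 = 0,  H_3 = Z.

We work with the vertex ordering A < B < D < E < F. The simplices of K, each written with vertices in increasing order, are:

  0-simplices (5): A, B, D, E, F
  1-simplices (10): AB, AD, AE, AF, BD, BE, BF, DE, DF, EF
  2-simplices (10): ABD, ABE, ABF, ADE, ADF, AEF, BDE, BDF, BEF, DEF
  3-simplices (5): ABDE, ABDF, ABEF, ADEF, BDEF

giving chain groups C_0 ≅ Z^5, C_1 ≅ Z^10, C_2 ≅ Z^10, C_3 ≅ Z^5.

∂_1: C_1 → C_0 is given by ∂[p,q] = [q] − [p]. For instance
  ∂AF = F − A.
The 5×10 boundary matrix has rank 4 and Smith normal form diag(1,1,1,1).

∂_2: C_2 → C_1 sends each 2-simplex [p,q,r] to [q,r] − [p,r] + [p,q]. For instance
  ∂BDE = DE − BE + BD,
  ∂ABD = BD − AD + AB.
This gives a 10×10 integer matrix of rank 6; reducing to Smith normal form yields diagonal entries (1,1,1,1,1,1).

Boundary ∂_3: C_3 → C_2 sends each 3-simplex σ to the alternating sum Σ_i (−1)^i (σ with its i-th vertex removed). For instance
  ∂ABDE = BDE − ADE + ABE − ABD,
  ∂BDEF = DEF − BEF + BDF − BDE.
As a 10×5 matrix over Z this has rank 4, with invariant factors (1,1,1,1).

From H_k ≅ ker(∂_k) / im(∂_{k+1}) we obtain:

  H_0: rank C_0 − rank ∂_1 = 5 − 4 = 1, and the invariant factors of ∂_1 are all 1, so H_0 = Z.
  H_1: rank ker ∂_1 − rank ∂_2 = (10 − 4) − 6 = 0, and the invariant factors of ∂_2 are all 1, so H_1 = 0.
  H_2: rank ker ∂_2 − rank ∂_3 = (10 − 6) − 4 = 0, and the invariant factors of ∂_3 are all 1, so H_2 = 0.
  H_3: rank ker ∂_3 − rank ∂_4 = (5 − 4) − 0 = 1, and there is no ∂_4, so H_3 = Z.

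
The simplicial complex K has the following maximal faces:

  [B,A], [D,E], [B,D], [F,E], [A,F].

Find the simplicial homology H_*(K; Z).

We work with the vertex ordering A < B < D < E < F. The simplices of K, each written with vertices in increasing order, are:

  0-simplices (5): A, B, D, E, F
  1-simplices (5): AB, AF, BD, DE, EF

giving chain groups C_0 ≅ Z^5, C_1 ≅ Z^5.

∂_1: C_1 → C_0 maps an edge to its endpoints' difference, ∂[p,q] = q − p.
This gives a 5×5 integer matrix of rank 4; reducing to Smith normal form yields diagonal entries (1,1,1,1).

Now H_k = ker ∂_k / im ∂_{k+1}, so:

  H_0: rank C_0 − rank ∂_1 = 5 − 4 = 1, and the invariant factors of ∂_1 are all 1, so H_0 ≅ Z.
  H_1: rank ker ∂_1 − rank ∂_2 = (5 − 4) − 0 = 1, and there is no ∂_2, so H_1 ≅ Z.

H_0 ≅ Z,  H_1 ≅ Z.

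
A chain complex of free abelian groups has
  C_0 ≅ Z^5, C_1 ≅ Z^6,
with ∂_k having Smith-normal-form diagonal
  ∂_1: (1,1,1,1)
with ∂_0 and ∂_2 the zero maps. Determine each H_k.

H_0 = Z,  H_1 = Z^2.

H_0: b_0 = 5 − 0 − 4 = 1; torsion from ∂_1 factors > 1: none. So H_0 = Z.
H_1: b_1 = 6 − 4 − 0 = 2; torsion from ∂_2 factors > 1: none. So H_1 = Z^2.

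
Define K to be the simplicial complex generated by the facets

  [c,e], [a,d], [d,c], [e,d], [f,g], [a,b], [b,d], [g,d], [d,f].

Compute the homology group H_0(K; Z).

K has 7 vertices, 9 edges.
rank ∂_0 = 0, rank ∂_1 = 6 ⇒ b_0 = 7 − 0 − 6 = 1; all invariant factors of ∂_1 are 1 so no torsion. So H_0 ≅ Z.

H_0 = Z.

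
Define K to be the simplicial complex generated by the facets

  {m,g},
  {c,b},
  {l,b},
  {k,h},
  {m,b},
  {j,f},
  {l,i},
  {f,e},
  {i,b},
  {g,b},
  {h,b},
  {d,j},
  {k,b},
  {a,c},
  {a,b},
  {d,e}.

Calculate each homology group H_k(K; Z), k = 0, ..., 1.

Fix the vertex order a < b < c < d < e < f < g < h < i < j < k < l < m and write every simplex with vertices in increasing order. Then dim K = 1 and the simplices of K are:

  0-simplices (13): a, b, c, d, e, f, g, h, i, j, k, l, m
  1-simplices (16): ab, ac, bc, bg, bh, bi, bk, bl, bm, de, dj, ef, fj, gm, hk, il

so the chain groups are C_0 ≅ Z^13, C_1 ≅ Z^16.

Boundary ∂_1: C_1 → C_0 sends each edge [p,q] (with p < q) to q − p.
The resulting 13×16 matrix has rank 11, and its Smith normal form has invariant factors (1,1,1,1,1,1,1,1,1,1,1).

Reading off H_k = ker ∂_k / im ∂_{k+1}:

  H_0: rank C_0 − rank ∂_1 = 13 − 11 = 2, and the invariant factors of ∂_1 are all 1, so H_0 ≅ Z^2.
  H_1: rank ker ∂_1 − rank ∂_2 = (16 − 11) − 0 = 5, and there is no ∂_2, so H_1 ≅ Z^5.

As a check, the Euler characteristic is 13 − 16 = -3, which agrees with 2 − 5 = -3.

H_0 ≅ Z^2,  H_1 ≅ Z^5.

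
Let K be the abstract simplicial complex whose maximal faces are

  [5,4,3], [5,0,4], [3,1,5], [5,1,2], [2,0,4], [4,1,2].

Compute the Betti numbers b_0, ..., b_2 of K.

b_0 = 1, b_1 = 1, b_2 = 0.

We work with the vertex ordering 0 < 1 < 2 < 3 < 4 < 5. The simplices of K, each written with vertices in increasing order, are:

  0-simplices (6): [0], [1], [2], [3], [4], [5]
  1-simplices (12): [0,2], [0,4], [0,5], [1,2], [1,3], [1,4], [1,5], [2,4], [2,5], [3,4], [3,5], [4,5]
  2-simplices (6): [0,2,4], [0,4,5], [1,2,4], [1,2,5], [1,3,5], [3,4,5]

so the chain groups are C_0 ≅ Z^6, C_1 ≅ Z^12, C_2 ≅ Z^6.

∂_1: C_1 → C_0 is given by ∂[p,q] = [q] − [p]. For instance
  ∂[2,4] = [4] − [2].
This gives a 6×12 integer matrix of rank 5; reducing to Smith normal form yields diagonal entries (1,1,1,1,1).

Boundary ∂_2: C_2 → C_1 acts by ∂[p,q,r] = [q,r] − [p,r] + [p,q]. For instance
  ∂[1,2,4] = [2,4] − [1,4] + [1,2],
  ∂[0,2,4] = [2,4] − [0,4] + [0,2].
This gives a 12×6 integer matrix of rank 6; reducing to Smith normal form yields diagonal entries (1,1,1,1,1,1).

Computing H_k = (kernel of ∂_k) / (image of ∂_{k+1}):

  H_0: rank C_0 − rank ∂_1 = 6 − 5 = 1, and the invariant factors of ∂_1 are all 1, so H_0 ≅ Z.
  H_1: rank ker ∂_1 − rank ∂_2 = (12 − 5) − 6 = 1, and the invariant factors of ∂_2 are all 1, so H_1 ≅ Z.
  H_2: rank ker ∂_2 − rank ∂_3 = (6 − 6) − 0 = 0, and there is no ∂_3, so H_2 ≅ 0.

(K is a triangulation of the cylinder S^1 x I.)

Hence the Betti numbers are b_0 = 1, b_1 = 1, b_2 = 0.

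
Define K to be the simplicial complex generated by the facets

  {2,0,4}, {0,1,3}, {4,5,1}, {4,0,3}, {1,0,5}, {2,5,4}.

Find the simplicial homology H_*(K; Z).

H_0 ≅ Z,  H_1 ≅ Z,  H_2 = 0.

Order the vertices as 0 < 1 < 2 < 3 < 4 < 5. Listing each simplex with vertices in this order, K has dimension 2 with simplices:

  0-simplices (6): [0], [1], [2], [3], [4], [5]
  1-simplices (12): [0,1], [0,2], [0,3], [0,4], [0,5], [1,3], [1,4], [1,5], [2,4], [2,5], [3,4], [4,5]
  2-simplices (6): [0,1,3], [0,1,5], [0,2,4], [0,3,4], [1,4,5], [2,4,5]

so the chain groups are C_0 ≅ Z^6, C_1 ≅ Z^12, C_2 ≅ Z^6.

Boundary ∂_1: C_1 → C_0 is given by ∂[p,q] = [q] − [p]. For instance
  ∂[1,3] = [3] − [1].
The 6×12 boundary matrix has rank 5 and Smith normal form diag(1,1,1,1,1).

The boundary map ∂_2: C_2 → C_1 sends each 2-simplex [p,q,r] to [q,r] − [p,r] + [p,q]. For instance
  ∂[0,3,4] = [3,4] − [0,4] + [0,3],
  ∂[0,1,3] = [1,3] − [0,3] + [0,1].
The 12×6 boundary matrix has rank 6 and Smith normal form diag(1,1,1,1,1,1).

Now H_k = ker ∂_k / im ∂_{k+1}, so:

  H_0: rank C_0 − rank ∂_1 = 6 − 5 = 1, and the invariant factors of ∂_1 are all 1, so H_0 = Z.
  H_1: rank ker ∂_1 − rank ∂_2 = (12 − 5) − 6 = 1, and the invariant factors of ∂_2 are all 1, so H_1 = Z.
  H_2: rank ker ∂_2 − rank ∂_3 = (6 − 6) − 0 = 0, and there is no ∂_3, so H_2 = 0.

As a check, the Euler characteristic is 6 − 12 + 6 = 0, which agrees with 1 − 1 + 0 = 0.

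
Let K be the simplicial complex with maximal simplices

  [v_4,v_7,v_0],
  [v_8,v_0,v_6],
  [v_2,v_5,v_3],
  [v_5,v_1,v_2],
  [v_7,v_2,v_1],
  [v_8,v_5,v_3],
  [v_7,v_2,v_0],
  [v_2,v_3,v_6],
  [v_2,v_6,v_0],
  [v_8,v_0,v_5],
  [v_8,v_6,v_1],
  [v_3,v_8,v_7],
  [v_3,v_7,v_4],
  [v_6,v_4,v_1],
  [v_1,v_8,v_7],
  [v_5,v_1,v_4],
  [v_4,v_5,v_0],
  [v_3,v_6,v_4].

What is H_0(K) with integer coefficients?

We work with the vertex ordering v_0 < v_1 < v_2 < v_3 < v_4 < v_5 < v_6 < v_7 < v_8. The simplices of K, each written with vertices in increasing order, are:

  0-simplices (9): [v_0], [v_1], [v_2], [v_3], [v_4], [v_5], [v_6], [v_7], [v_8]
  1-simplices (27): (27 of them)
  2-simplices (18): (18 of them)

so the chain groups are C_0 ≅ Z^9, C_1 ≅ Z^27, C_2 ≅ Z^18.

Boundary ∂_1: C_1 → C_0 is given by ∂[p,q] = [q] − [p].
As a 9×27 matrix over Z this has rank 8, with invariant factors (1,1,1,1,1,1,1,1).

∂_2: C_2 → C_1 acts by ∂[p,q,r] = [q,r] − [p,r] + [p,q]. For instance
  ∂[v_1,v_4,v_6] = [v_4,v_6] − [v_1,v_6] + [v_1,v_4],
  ∂[v_2,v_3,v_5] = [v_3,v_5] − [v_2,v_5] + [v_2,v_3].
As a 27×18 matrix over Z this has rank 17, with invariant factors (1,1,1,1,1,1,1,1,1,1,1,1,1,1,1,1,1).

Now H_k = ker ∂_k / im ∂_{k+1}, so:

  H_0: rank C_0 − rank ∂_1 = 9 − 8 = 1, and the invariant factors of ∂_1 are all 1, so H_0 ≅ Z.

H_0 = Z.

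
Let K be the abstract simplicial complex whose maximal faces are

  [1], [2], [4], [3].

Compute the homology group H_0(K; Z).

We work with the vertex ordering 1 < 2 < 3 < 4. The simplices of K, each written with vertices in increasing order, are:

  0-simplices (4): [1], [2], [3], [4]

giving chain groups C_0 ≅ Z^4.

Reading off H_k = ker ∂_k / im ∂_{k+1}:

  H_0: rank C_0 − rank ∂_1 = 4 − 0 = 4, and there is no ∂_1, so H_0 ≅ Z^4.

(K is a triangulation of a set of 4 points.)

H_0 = Z^4.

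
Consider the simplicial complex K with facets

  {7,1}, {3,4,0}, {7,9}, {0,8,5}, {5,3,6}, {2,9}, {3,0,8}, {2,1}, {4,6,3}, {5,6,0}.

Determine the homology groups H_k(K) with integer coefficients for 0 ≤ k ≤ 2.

H_0 ≅ Z^2,  H_1 ≅ Z^2,  H_2 = 0.

Order the vertices as 0 < 1 < 2 < 3 < 4 < 5 < 6 < 7 < 8 < 9. Listing each simplex with vertices in this order, K has dimension 2 with simplices:

  0-simplices (10): [0], [1], [2], [3], [4], [5], [6], [7], [8], [9]
  1-simplices (16): [0,3], [0,4], [0,5], [0,6], [0,8], [1,2], [1,7], [2,9], [3,4], [3,5], [3,6], [3,8], [4,6], [5,6], [5,8], [7,9]
  2-simplices (6): [0,3,4], [0,3,8], [0,5,6], [0,5,8], [3,4,6], [3,5,6]

giving chain groups C_0 ≅ Z^10, C_1 ≅ Z^16, C_2 ≅ Z^6.

The boundary map ∂_1: C_1 → C_0 maps an edge to its endpoints' difference, ∂[p,q] = q − p.
This gives a 10×16 integer matrix of rank 8; reducing to Smith normal form yields diagonal entries (1,1,1,1,1,1,1,1).

The boundary map ∂_2: C_2 → C_1 maps a triangle to the signed sum of its edges. For instance
  ∂[0,5,6] = [5,6] − [0,6] + [0,5],
  ∂[3,4,6] = [4,6] − [3,6] + [3,4].
The 16×6 boundary matrix has rank 6 and Smith normal form diag(1,1,1,1,1,1).

Reading off H_k = ker ∂_k / im ∂_{k+1}:

  H_0: rank C_0 − rank ∂_1 = 10 − 8 = 2, and the invariant factors of ∂_1 are all 1, so H_0 ≅ Z^2.
  H_1: rank ker ∂_1 − rank ∂_2 = (16 − 8) − 6 = 2, and the invariant factors of ∂_2 are all 1, so H_1 ≅ Z^2.
  H_2: rank ker ∂_2 − rank ∂_3 = (6 − 6) − 0 = 0, and there is no ∂_3, so H_2 ≅ 0.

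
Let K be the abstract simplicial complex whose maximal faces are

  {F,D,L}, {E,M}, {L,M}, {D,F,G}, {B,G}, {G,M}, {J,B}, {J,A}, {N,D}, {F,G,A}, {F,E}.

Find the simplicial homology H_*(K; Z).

H_0 = Z,  H_1 = Z^3,  H_2 = 0.

K has 10 vertices, 15 edges, 3 triangles.
rank ∂_0 = 0, rank ∂_1 = 9 ⇒ b_0 = 10 − 0 − 9 = 1; all invariant factors of ∂_1 are 1 so no torsion. So H_0 ≅ Z.
rank ∂_1 = 9, rank ∂_2 = 3 ⇒ b_1 = 15 − 9 − 3 = 3; all invariant factors of ∂_2 are 1 so no torsion. So H_1 ≅ Z^3.
rank ∂_2 = 3, rank ∂_3 = 0 ⇒ b_2 = 3 − 3 − 0 = 0. So H_2 ≅ 0.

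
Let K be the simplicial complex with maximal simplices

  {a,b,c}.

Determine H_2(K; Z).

Order the vertices as a < b < c. Listing each simplex with vertices in this order, K has dimension 2 with simplices:

  0-simplices (3): a, b, c
  1-simplices (3): ab, ac, bc
  2-simplices (1): abc

Hence C_0 ≅ Z^3, C_1 ≅ Z^3, C_2 ≅ Z^1.

∂_1: C_1 → C_0 sends each edge [p,q] (with p < q) to q − p.
This gives a 3×3 integer matrix of rank 2; reducing to Smith normal form yields diagonal entries (1,1).

Boundary ∂_2: C_2 → C_1 sends each 2-simplex [p,q,r] to [q,r] − [p,r] + [p,q]. For instance
  ∂abc = bc − ac + ab.
This gives a 3×1 integer matrix of rank 1; reducing to Smith normal form yields diagonal entries (1).

Reading off H_k = ker ∂_k / im ∂_{k+1}:

  H_2: rank ker ∂_2 − rank ∂_3 = (1 − 1) − 0 = 0, and there is no ∂_3, so H_2 = 0.

(K is a triangulation of the 2-simplex.)

H_2 = 0.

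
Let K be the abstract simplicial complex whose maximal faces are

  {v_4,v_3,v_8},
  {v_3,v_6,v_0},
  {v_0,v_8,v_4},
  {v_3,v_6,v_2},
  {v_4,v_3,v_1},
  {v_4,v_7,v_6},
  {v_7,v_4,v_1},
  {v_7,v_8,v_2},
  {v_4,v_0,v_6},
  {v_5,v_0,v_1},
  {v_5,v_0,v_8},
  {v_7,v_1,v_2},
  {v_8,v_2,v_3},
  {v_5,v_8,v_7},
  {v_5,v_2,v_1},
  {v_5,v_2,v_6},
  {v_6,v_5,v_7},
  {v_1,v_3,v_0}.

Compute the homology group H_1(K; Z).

We work with the vertex ordering v_0 < v_1 < v_2 < v_3 < v_4 < v_5 < v_6 < v_7 < v_8. The simplices of K, each written with vertices in increasing order, are:

  0-simplices (9): [v_0], [v_1], [v_2], [v_3], [v_4], [v_5], [v_6], [v_7], [v_8]
  1-simplices (27): (27 of them)
  2-simplices (18): (18 of them)

so the chain groups are C_0 ≅ Z^9, C_1 ≅ Z^27, C_2 ≅ Z^18.

The boundary map ∂_1: C_1 → C_0 sends each edge [p,q] (with p < q) to q − p. For instance
  ∂[v_0,v_6] = [v_6] − [v_0].
This gives a 9×27 integer matrix of rank 8; reducing to Smith normal form yields diagonal entries (1,1,1,1,1,1,1,1).

∂_2: C_2 → C_1 sends each 2-simplex [p,q,r] to [q,r] − [p,r] + [p,q]. For instance
  ∂[v_1,v_2,v_7] = [v_2,v_7] − [v_1,v_7] + [v_1,v_2],
  ∂[v_1,v_3,v_4] = [v_3,v_4] − [v_1,v_4] + [v_1,v_3].
As a 27×18 matrix over Z this has rank 18, with invariant factors (1,1,1,1,1,1,1,1,1,1,1,1,1,1,1,1,1,2).

Reading off H_k = ker ∂_k / im ∂_{k+1}:

  H_1: rank ker ∂_1 − rank ∂_2 = (27 − 8) − 18 = 1, and ∂_2 has invariant factor 2 > 1, so H_1 ≅ Z ⊕ Z/2.

H_1 ≅ Z ⊕ Z/2.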